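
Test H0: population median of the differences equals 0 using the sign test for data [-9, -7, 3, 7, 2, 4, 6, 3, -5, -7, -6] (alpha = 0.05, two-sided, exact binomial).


Step 1: Discard zero differences. Original n = 11; n_eff = number of nonzero differences = 11.
Nonzero differences (with sign): -9, -7, +3, +7, +2, +4, +6, +3, -5, -7, -6
Step 2: Count signs: positive = 6, negative = 5.
Step 3: Under H0: P(positive) = 0.5, so the number of positives S ~ Bin(11, 0.5).
Step 4: Two-sided exact p-value = sum of Bin(11,0.5) probabilities at or below the observed probability = 1.000000.
Step 5: alpha = 0.05. fail to reject H0.

n_eff = 11, pos = 6, neg = 5, p = 1.000000, fail to reject H0.


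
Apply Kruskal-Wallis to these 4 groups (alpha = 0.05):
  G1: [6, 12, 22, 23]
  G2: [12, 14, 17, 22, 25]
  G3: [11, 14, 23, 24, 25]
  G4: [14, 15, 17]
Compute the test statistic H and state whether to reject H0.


Step 1: Combine all N = 17 observations and assign midranks.
sorted (value, group, rank): (6,G1,1), (11,G3,2), (12,G1,3.5), (12,G2,3.5), (14,G2,6), (14,G3,6), (14,G4,6), (15,G4,8), (17,G2,9.5), (17,G4,9.5), (22,G1,11.5), (22,G2,11.5), (23,G1,13.5), (23,G3,13.5), (24,G3,15), (25,G2,16.5), (25,G3,16.5)
Step 2: Sum ranks within each group.
R_1 = 29.5 (n_1 = 4)
R_2 = 47 (n_2 = 5)
R_3 = 53 (n_3 = 5)
R_4 = 23.5 (n_4 = 3)
Step 3: H = 12/(N(N+1)) * sum(R_i^2/n_i) - 3(N+1)
     = 12/(17*18) * (29.5^2/4 + 47^2/5 + 53^2/5 + 23.5^2/3) - 3*18
     = 0.039216 * 1405.25 - 54
     = 1.107680.
Step 4: Ties present; correction factor C = 1 - 54/(17^3 - 17) = 0.988971. Corrected H = 1.107680 / 0.988971 = 1.120033.
Step 5: Under H0, H ~ chi^2(3); p-value = 0.772240.
Step 6: alpha = 0.05. fail to reject H0.

H = 1.1200, df = 3, p = 0.772240, fail to reject H0.


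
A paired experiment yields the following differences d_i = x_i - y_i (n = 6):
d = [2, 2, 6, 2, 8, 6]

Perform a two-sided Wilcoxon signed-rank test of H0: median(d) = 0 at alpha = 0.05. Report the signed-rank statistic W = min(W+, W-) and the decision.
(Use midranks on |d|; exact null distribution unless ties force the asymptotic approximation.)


Step 1: Drop any zero differences (none here) and take |d_i|.
|d| = [2, 2, 6, 2, 8, 6]
Step 2: Midrank |d_i| (ties get averaged ranks).
ranks: |2|->2, |2|->2, |6|->4.5, |2|->2, |8|->6, |6|->4.5
Step 3: Attach original signs; sum ranks with positive sign and with negative sign.
W+ = 2 + 2 + 4.5 + 2 + 6 + 4.5 = 21
W- = 0 = 0
(Check: W+ + W- = 21 should equal n(n+1)/2 = 21.)
Step 4: Test statistic W = min(W+, W-) = 0.
Step 5: Ties in |d|, so use the tie-corrected normal approximation.
        E[W] = n(n+1)/4 = 6*7/4 = 10.5.
        Tie groups: |d|=2 (t=3), |d|=6 (t=2); sum(t^3 - t) = 30.
        Var[W] = n(n+1)(2n+1)/24 - sum(t^3-t)/48 = 546/24 - 30/48 = 22.125.
        z = (W - E[W]) / sqrt(Var[W]) = (0 - 10.5) / 4.7037 = -2.2323.
        Two-sided p = 2*Phi(z) = 0.025597.
Step 6: alpha = 0.05. reject H0.

W+ = 21, W- = 0, W = min = 0, p = 0.025597, reject H0.


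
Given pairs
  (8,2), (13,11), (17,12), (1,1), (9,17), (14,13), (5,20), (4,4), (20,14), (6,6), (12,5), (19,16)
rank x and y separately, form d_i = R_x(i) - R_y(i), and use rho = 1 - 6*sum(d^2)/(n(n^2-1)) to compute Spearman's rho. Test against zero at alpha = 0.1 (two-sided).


Step 1: Rank x and y separately (midranks; no ties here).
rank(x): 8->5, 13->8, 17->10, 1->1, 9->6, 14->9, 5->3, 4->2, 20->12, 6->4, 12->7, 19->11
rank(y): 2->2, 11->6, 12->7, 1->1, 17->11, 13->8, 20->12, 4->3, 14->9, 6->5, 5->4, 16->10
Step 2: d_i = R_x(i) - R_y(i); compute d_i^2.
  (5-2)^2=9, (8-6)^2=4, (10-7)^2=9, (1-1)^2=0, (6-11)^2=25, (9-8)^2=1, (3-12)^2=81, (2-3)^2=1, (12-9)^2=9, (4-5)^2=1, (7-4)^2=9, (11-10)^2=1
sum(d^2) = 150.
Step 3: rho = 1 - 6*150 / (12*(12^2 - 1)) = 1 - 900/1716 = 0.475524.
Step 4: Under H0, t = rho * sqrt((n-2)/(1-rho^2)) = 1.7094 ~ t(10).
Step 5: Two-sided p-value from the t-distribution with 10 df = 0.118176.
Step 6: alpha = 0.1. fail to reject H0.

rho = 0.4755, p = 0.118176, fail to reject H0 at alpha = 0.1.


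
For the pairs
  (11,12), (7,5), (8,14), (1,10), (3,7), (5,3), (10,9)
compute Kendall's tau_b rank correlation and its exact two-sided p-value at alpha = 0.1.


Step 1: Enumerate the 21 unordered pairs (i,j) with i<j and classify each by sign(x_j-x_i) * sign(y_j-y_i).
  (1,2):dx=-4,dy=-7->C; (1,3):dx=-3,dy=+2->D; (1,4):dx=-10,dy=-2->C; (1,5):dx=-8,dy=-5->C
  (1,6):dx=-6,dy=-9->C; (1,7):dx=-1,dy=-3->C; (2,3):dx=+1,dy=+9->C; (2,4):dx=-6,dy=+5->D
  (2,5):dx=-4,dy=+2->D; (2,6):dx=-2,dy=-2->C; (2,7):dx=+3,dy=+4->C; (3,4):dx=-7,dy=-4->C
  (3,5):dx=-5,dy=-7->C; (3,6):dx=-3,dy=-11->C; (3,7):dx=+2,dy=-5->D; (4,5):dx=+2,dy=-3->D
  (4,6):dx=+4,dy=-7->D; (4,7):dx=+9,dy=-1->D; (5,6):dx=+2,dy=-4->D; (5,7):dx=+7,dy=+2->C
  (6,7):dx=+5,dy=+6->C
Step 2: C = 13, D = 8, total pairs = 21.
Step 3: tau = (C - D)/(n(n-1)/2) = (13 - 8)/21 = 0.238095.
Step 4: Exact two-sided p-value (enumerate n! = 5040 permutations of y under H0): p = 0.561905.
Step 5: alpha = 0.1. fail to reject H0.

tau_b = 0.2381 (C=13, D=8), p = 0.561905, fail to reject H0.


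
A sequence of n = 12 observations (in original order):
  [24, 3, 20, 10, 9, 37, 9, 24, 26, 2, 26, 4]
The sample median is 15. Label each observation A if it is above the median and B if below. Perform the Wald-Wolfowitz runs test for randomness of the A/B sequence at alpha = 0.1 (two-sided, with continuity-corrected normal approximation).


Step 1: Compute median = 15; label A = above, B = below.
Labels in order: ABABBABAABAB  (n_A = 6, n_B = 6)
Step 2: Count runs R = 10.
Step 3: Under H0 (random ordering), E[R] = 2*n_A*n_B/(n_A+n_B) + 1 = 2*6*6/12 + 1 = 7.0000.
        Var[R] = 2*n_A*n_B*(2*n_A*n_B - n_A - n_B) / ((n_A+n_B)^2 * (n_A+n_B-1)) = 4320/1584 = 2.7273.
        SD[R] = 1.6514.
Step 4: Continuity-corrected z = (R - 0.5 - E[R]) / SD[R] = (10 - 0.5 - 7.0000) / 1.6514 = 1.5138.
Step 5: Two-sided p-value via normal approximation = 2*(1 - Phi(|z|)) = 0.130070.
Step 6: alpha = 0.1. fail to reject H0.

R = 10, z = 1.5138, p = 0.130070, fail to reject H0.


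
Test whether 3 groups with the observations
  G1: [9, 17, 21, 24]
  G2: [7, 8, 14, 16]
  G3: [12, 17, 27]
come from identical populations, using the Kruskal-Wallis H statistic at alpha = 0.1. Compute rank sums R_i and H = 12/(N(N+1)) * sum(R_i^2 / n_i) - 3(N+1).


Step 1: Combine all N = 11 observations and assign midranks.
sorted (value, group, rank): (7,G2,1), (8,G2,2), (9,G1,3), (12,G3,4), (14,G2,5), (16,G2,6), (17,G1,7.5), (17,G3,7.5), (21,G1,9), (24,G1,10), (27,G3,11)
Step 2: Sum ranks within each group.
R_1 = 29.5 (n_1 = 4)
R_2 = 14 (n_2 = 4)
R_3 = 22.5 (n_3 = 3)
Step 3: H = 12/(N(N+1)) * sum(R_i^2/n_i) - 3(N+1)
     = 12/(11*12) * (29.5^2/4 + 14^2/4 + 22.5^2/3) - 3*12
     = 0.090909 * 435.312 - 36
     = 3.573864.
Step 4: Ties present; correction factor C = 1 - 6/(11^3 - 11) = 0.995455. Corrected H = 3.573864 / 0.995455 = 3.590183.
Step 5: Under H0, H ~ chi^2(2); p-value = 0.166112.
Step 6: alpha = 0.1. fail to reject H0.

H = 3.5902, df = 2, p = 0.166112, fail to reject H0.


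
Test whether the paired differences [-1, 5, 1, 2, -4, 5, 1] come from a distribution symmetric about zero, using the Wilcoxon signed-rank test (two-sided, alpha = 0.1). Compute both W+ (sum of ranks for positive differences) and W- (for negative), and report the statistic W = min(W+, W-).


Step 1: Drop any zero differences (none here) and take |d_i|.
|d| = [1, 5, 1, 2, 4, 5, 1]
Step 2: Midrank |d_i| (ties get averaged ranks).
ranks: |1|->2, |5|->6.5, |1|->2, |2|->4, |4|->5, |5|->6.5, |1|->2
Step 3: Attach original signs; sum ranks with positive sign and with negative sign.
W+ = 6.5 + 2 + 4 + 6.5 + 2 = 21
W- = 2 + 5 = 7
(Check: W+ + W- = 28 should equal n(n+1)/2 = 28.)
Step 4: Test statistic W = min(W+, W-) = 7.
Step 5: Ties in |d|, so use the tie-corrected normal approximation.
        E[W] = n(n+1)/4 = 7*8/4 = 14.
        Tie groups: |d|=1 (t=3), |d|=5 (t=2); sum(t^3 - t) = 30.
        Var[W] = n(n+1)(2n+1)/24 - sum(t^3-t)/48 = 840/24 - 30/48 = 34.375.
        z = (W - E[W]) / sqrt(Var[W]) = (7 - 14) / 5.8630 = -1.1939.
        Two-sided p = 2*Phi(z) = 0.232508.
Step 6: alpha = 0.1. fail to reject H0.

W+ = 21, W- = 7, W = min = 7, p = 0.232508, fail to reject H0.


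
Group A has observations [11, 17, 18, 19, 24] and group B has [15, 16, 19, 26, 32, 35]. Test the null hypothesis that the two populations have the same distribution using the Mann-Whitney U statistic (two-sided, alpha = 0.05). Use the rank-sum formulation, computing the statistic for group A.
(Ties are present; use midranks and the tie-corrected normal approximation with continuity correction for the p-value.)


Step 1: Combine and sort all 11 observations; assign midranks.
sorted (value, group): (11,X), (15,Y), (16,Y), (17,X), (18,X), (19,X), (19,Y), (24,X), (26,Y), (32,Y), (35,Y)
ranks: 11->1, 15->2, 16->3, 17->4, 18->5, 19->6.5, 19->6.5, 24->8, 26->9, 32->10, 35->11
Step 2: Rank sum for X: R1 = 1 + 4 + 5 + 6.5 + 8 = 24.5.
Step 3: U_X = R1 - n1(n1+1)/2 = 24.5 - 5*6/2 = 24.5 - 15 = 9.5.
       U_Y = n1*n2 - U_X = 30 - 9.5 = 20.5.
Step 4: Ties are present, so use the tie-corrected normal approximation (with continuity correction) for the p-value.
Step 5: p-value = 0.360216; compare to alpha = 0.05. fail to reject H0.

U_X = 9.5, p = 0.360216, fail to reject H0 at alpha = 0.05.


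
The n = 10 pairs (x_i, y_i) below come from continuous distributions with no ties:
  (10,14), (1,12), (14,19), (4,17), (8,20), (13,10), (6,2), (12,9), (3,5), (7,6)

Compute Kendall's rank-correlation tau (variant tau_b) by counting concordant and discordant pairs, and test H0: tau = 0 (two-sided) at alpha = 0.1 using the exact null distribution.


Step 1: Enumerate the 45 unordered pairs (i,j) with i<j and classify each by sign(x_j-x_i) * sign(y_j-y_i).
  (1,2):dx=-9,dy=-2->C; (1,3):dx=+4,dy=+5->C; (1,4):dx=-6,dy=+3->D; (1,5):dx=-2,dy=+6->D
  (1,6):dx=+3,dy=-4->D; (1,7):dx=-4,dy=-12->C; (1,8):dx=+2,dy=-5->D; (1,9):dx=-7,dy=-9->C
  (1,10):dx=-3,dy=-8->C; (2,3):dx=+13,dy=+7->C; (2,4):dx=+3,dy=+5->C; (2,5):dx=+7,dy=+8->C
  (2,6):dx=+12,dy=-2->D; (2,7):dx=+5,dy=-10->D; (2,8):dx=+11,dy=-3->D; (2,9):dx=+2,dy=-7->D
  (2,10):dx=+6,dy=-6->D; (3,4):dx=-10,dy=-2->C; (3,5):dx=-6,dy=+1->D; (3,6):dx=-1,dy=-9->C
  (3,7):dx=-8,dy=-17->C; (3,8):dx=-2,dy=-10->C; (3,9):dx=-11,dy=-14->C; (3,10):dx=-7,dy=-13->C
  (4,5):dx=+4,dy=+3->C; (4,6):dx=+9,dy=-7->D; (4,7):dx=+2,dy=-15->D; (4,8):dx=+8,dy=-8->D
  (4,9):dx=-1,dy=-12->C; (4,10):dx=+3,dy=-11->D; (5,6):dx=+5,dy=-10->D; (5,7):dx=-2,dy=-18->C
  (5,8):dx=+4,dy=-11->D; (5,9):dx=-5,dy=-15->C; (5,10):dx=-1,dy=-14->C; (6,7):dx=-7,dy=-8->C
  (6,8):dx=-1,dy=-1->C; (6,9):dx=-10,dy=-5->C; (6,10):dx=-6,dy=-4->C; (7,8):dx=+6,dy=+7->C
  (7,9):dx=-3,dy=+3->D; (7,10):dx=+1,dy=+4->C; (8,9):dx=-9,dy=-4->C; (8,10):dx=-5,dy=-3->C
  (9,10):dx=+4,dy=+1->C
Step 2: C = 28, D = 17, total pairs = 45.
Step 3: tau = (C - D)/(n(n-1)/2) = (28 - 17)/45 = 0.244444.
Step 4: Exact two-sided p-value (enumerate n! = 3628800 permutations of y under H0): p = 0.380720.
Step 5: alpha = 0.1. fail to reject H0.

tau_b = 0.2444 (C=28, D=17), p = 0.380720, fail to reject H0.


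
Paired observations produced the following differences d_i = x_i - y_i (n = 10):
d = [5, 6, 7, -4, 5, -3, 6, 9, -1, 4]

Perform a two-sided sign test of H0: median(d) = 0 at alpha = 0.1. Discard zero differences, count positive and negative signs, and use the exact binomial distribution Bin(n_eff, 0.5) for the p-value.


Step 1: Discard zero differences. Original n = 10; n_eff = number of nonzero differences = 10.
Nonzero differences (with sign): +5, +6, +7, -4, +5, -3, +6, +9, -1, +4
Step 2: Count signs: positive = 7, negative = 3.
Step 3: Under H0: P(positive) = 0.5, so the number of positives S ~ Bin(10, 0.5).
Step 4: Two-sided exact p-value = sum of Bin(10,0.5) probabilities at or below the observed probability = 0.343750.
Step 5: alpha = 0.1. fail to reject H0.

n_eff = 10, pos = 7, neg = 3, p = 0.343750, fail to reject H0.


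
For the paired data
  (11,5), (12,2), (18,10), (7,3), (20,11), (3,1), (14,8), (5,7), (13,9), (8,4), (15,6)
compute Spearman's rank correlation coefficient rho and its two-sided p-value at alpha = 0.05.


Step 1: Rank x and y separately (midranks; no ties here).
rank(x): 11->5, 12->6, 18->10, 7->3, 20->11, 3->1, 14->8, 5->2, 13->7, 8->4, 15->9
rank(y): 5->5, 2->2, 10->10, 3->3, 11->11, 1->1, 8->8, 7->7, 9->9, 4->4, 6->6
Step 2: d_i = R_x(i) - R_y(i); compute d_i^2.
  (5-5)^2=0, (6-2)^2=16, (10-10)^2=0, (3-3)^2=0, (11-11)^2=0, (1-1)^2=0, (8-8)^2=0, (2-7)^2=25, (7-9)^2=4, (4-4)^2=0, (9-6)^2=9
sum(d^2) = 54.
Step 3: rho = 1 - 6*54 / (11*(11^2 - 1)) = 1 - 324/1320 = 0.754545.
Step 4: Under H0, t = rho * sqrt((n-2)/(1-rho^2)) = 3.4494 ~ t(9).
Step 5: Two-sided p-value from the t-distribution with 9 df = 0.007282.
Step 6: alpha = 0.05. reject H0.

rho = 0.7545, p = 0.007282, reject H0 at alpha = 0.05.


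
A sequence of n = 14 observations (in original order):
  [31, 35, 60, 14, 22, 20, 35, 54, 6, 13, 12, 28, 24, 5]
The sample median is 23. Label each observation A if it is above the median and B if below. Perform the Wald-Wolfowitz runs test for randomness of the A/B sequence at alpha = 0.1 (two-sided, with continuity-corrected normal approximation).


Step 1: Compute median = 23; label A = above, B = below.
Labels in order: AAABBBAABBBAAB  (n_A = 7, n_B = 7)
Step 2: Count runs R = 6.
Step 3: Under H0 (random ordering), E[R] = 2*n_A*n_B/(n_A+n_B) + 1 = 2*7*7/14 + 1 = 8.0000.
        Var[R] = 2*n_A*n_B*(2*n_A*n_B - n_A - n_B) / ((n_A+n_B)^2 * (n_A+n_B-1)) = 8232/2548 = 3.2308.
        SD[R] = 1.7974.
Step 4: Continuity-corrected z = (R + 0.5 - E[R]) / SD[R] = (6 + 0.5 - 8.0000) / 1.7974 = -0.8345.
Step 5: Two-sided p-value via normal approximation = 2*(1 - Phi(|z|)) = 0.403986.
Step 6: alpha = 0.1. fail to reject H0.

R = 6, z = -0.8345, p = 0.403986, fail to reject H0.


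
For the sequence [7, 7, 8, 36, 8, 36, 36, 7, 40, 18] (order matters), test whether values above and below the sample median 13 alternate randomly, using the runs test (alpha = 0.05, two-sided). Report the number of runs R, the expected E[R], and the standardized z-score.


Step 1: Compute median = 13; label A = above, B = below.
Labels in order: BBBABAABAA  (n_A = 5, n_B = 5)
Step 2: Count runs R = 6.
Step 3: Under H0 (random ordering), E[R] = 2*n_A*n_B/(n_A+n_B) + 1 = 2*5*5/10 + 1 = 6.0000.
        Var[R] = 2*n_A*n_B*(2*n_A*n_B - n_A - n_B) / ((n_A+n_B)^2 * (n_A+n_B-1)) = 2000/900 = 2.2222.
        SD[R] = 1.4907.
Step 4: R = E[R], so z = 0 with no continuity correction.
Step 5: Two-sided p-value via normal approximation = 2*(1 - Phi(|z|)) = 1.000000.
Step 6: alpha = 0.05. fail to reject H0.

R = 6, z = 0.0000, p = 1.000000, fail to reject H0.


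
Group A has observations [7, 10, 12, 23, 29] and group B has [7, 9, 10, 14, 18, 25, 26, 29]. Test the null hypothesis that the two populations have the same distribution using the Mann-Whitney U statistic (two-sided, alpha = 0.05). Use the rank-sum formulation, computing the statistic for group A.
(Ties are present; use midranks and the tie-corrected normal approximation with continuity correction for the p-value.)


Step 1: Combine and sort all 13 observations; assign midranks.
sorted (value, group): (7,X), (7,Y), (9,Y), (10,X), (10,Y), (12,X), (14,Y), (18,Y), (23,X), (25,Y), (26,Y), (29,X), (29,Y)
ranks: 7->1.5, 7->1.5, 9->3, 10->4.5, 10->4.5, 12->6, 14->7, 18->8, 23->9, 25->10, 26->11, 29->12.5, 29->12.5
Step 2: Rank sum for X: R1 = 1.5 + 4.5 + 6 + 9 + 12.5 = 33.5.
Step 3: U_X = R1 - n1(n1+1)/2 = 33.5 - 5*6/2 = 33.5 - 15 = 18.5.
       U_Y = n1*n2 - U_X = 40 - 18.5 = 21.5.
Step 4: Ties are present, so use the tie-corrected normal approximation (with continuity correction) for the p-value.
Step 5: p-value = 0.883138; compare to alpha = 0.05. fail to reject H0.

U_X = 18.5, p = 0.883138, fail to reject H0 at alpha = 0.05.


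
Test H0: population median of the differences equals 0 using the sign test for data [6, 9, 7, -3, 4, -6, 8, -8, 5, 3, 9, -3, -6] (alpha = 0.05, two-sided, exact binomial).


Step 1: Discard zero differences. Original n = 13; n_eff = number of nonzero differences = 13.
Nonzero differences (with sign): +6, +9, +7, -3, +4, -6, +8, -8, +5, +3, +9, -3, -6
Step 2: Count signs: positive = 8, negative = 5.
Step 3: Under H0: P(positive) = 0.5, so the number of positives S ~ Bin(13, 0.5).
Step 4: Two-sided exact p-value = sum of Bin(13,0.5) probabilities at or below the observed probability = 0.581055.
Step 5: alpha = 0.05. fail to reject H0.

n_eff = 13, pos = 8, neg = 5, p = 0.581055, fail to reject H0.


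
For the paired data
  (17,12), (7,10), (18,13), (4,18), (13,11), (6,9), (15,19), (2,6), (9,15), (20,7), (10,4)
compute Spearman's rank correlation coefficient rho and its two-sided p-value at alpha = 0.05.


Step 1: Rank x and y separately (midranks; no ties here).
rank(x): 17->9, 7->4, 18->10, 4->2, 13->7, 6->3, 15->8, 2->1, 9->5, 20->11, 10->6
rank(y): 12->7, 10->5, 13->8, 18->10, 11->6, 9->4, 19->11, 6->2, 15->9, 7->3, 4->1
Step 2: d_i = R_x(i) - R_y(i); compute d_i^2.
  (9-7)^2=4, (4-5)^2=1, (10-8)^2=4, (2-10)^2=64, (7-6)^2=1, (3-4)^2=1, (8-11)^2=9, (1-2)^2=1, (5-9)^2=16, (11-3)^2=64, (6-1)^2=25
sum(d^2) = 190.
Step 3: rho = 1 - 6*190 / (11*(11^2 - 1)) = 1 - 1140/1320 = 0.136364.
Step 4: Under H0, t = rho * sqrt((n-2)/(1-rho^2)) = 0.4129 ~ t(9).
Step 5: Two-sided p-value from the t-distribution with 9 df = 0.689309.
Step 6: alpha = 0.05. fail to reject H0.

rho = 0.1364, p = 0.689309, fail to reject H0 at alpha = 0.05.


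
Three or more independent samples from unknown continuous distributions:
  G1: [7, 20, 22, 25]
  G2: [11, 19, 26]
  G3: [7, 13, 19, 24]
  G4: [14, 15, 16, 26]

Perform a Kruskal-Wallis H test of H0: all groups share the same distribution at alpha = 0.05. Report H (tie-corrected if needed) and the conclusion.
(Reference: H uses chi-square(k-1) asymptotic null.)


Step 1: Combine all N = 15 observations and assign midranks.
sorted (value, group, rank): (7,G1,1.5), (7,G3,1.5), (11,G2,3), (13,G3,4), (14,G4,5), (15,G4,6), (16,G4,7), (19,G2,8.5), (19,G3,8.5), (20,G1,10), (22,G1,11), (24,G3,12), (25,G1,13), (26,G2,14.5), (26,G4,14.5)
Step 2: Sum ranks within each group.
R_1 = 35.5 (n_1 = 4)
R_2 = 26 (n_2 = 3)
R_3 = 26 (n_3 = 4)
R_4 = 32.5 (n_4 = 4)
Step 3: H = 12/(N(N+1)) * sum(R_i^2/n_i) - 3(N+1)
     = 12/(15*16) * (35.5^2/4 + 26^2/3 + 26^2/4 + 32.5^2/4) - 3*16
     = 0.050000 * 973.458 - 48
     = 0.672917.
Step 4: Ties present; correction factor C = 1 - 18/(15^3 - 15) = 0.994643. Corrected H = 0.672917 / 0.994643 = 0.676541.
Step 5: Under H0, H ~ chi^2(3); p-value = 0.878707.
Step 6: alpha = 0.05. fail to reject H0.

H = 0.6765, df = 3, p = 0.878707, fail to reject H0.


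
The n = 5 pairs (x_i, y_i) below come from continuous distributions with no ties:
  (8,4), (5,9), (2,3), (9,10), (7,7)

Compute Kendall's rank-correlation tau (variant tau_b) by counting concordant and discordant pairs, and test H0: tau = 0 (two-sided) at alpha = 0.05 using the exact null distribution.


Step 1: Enumerate the 10 unordered pairs (i,j) with i<j and classify each by sign(x_j-x_i) * sign(y_j-y_i).
  (1,2):dx=-3,dy=+5->D; (1,3):dx=-6,dy=-1->C; (1,4):dx=+1,dy=+6->C; (1,5):dx=-1,dy=+3->D
  (2,3):dx=-3,dy=-6->C; (2,4):dx=+4,dy=+1->C; (2,5):dx=+2,dy=-2->D; (3,4):dx=+7,dy=+7->C
  (3,5):dx=+5,dy=+4->C; (4,5):dx=-2,dy=-3->C
Step 2: C = 7, D = 3, total pairs = 10.
Step 3: tau = (C - D)/(n(n-1)/2) = (7 - 3)/10 = 0.400000.
Step 4: Exact two-sided p-value (enumerate n! = 120 permutations of y under H0): p = 0.483333.
Step 5: alpha = 0.05. fail to reject H0.

tau_b = 0.4000 (C=7, D=3), p = 0.483333, fail to reject H0.


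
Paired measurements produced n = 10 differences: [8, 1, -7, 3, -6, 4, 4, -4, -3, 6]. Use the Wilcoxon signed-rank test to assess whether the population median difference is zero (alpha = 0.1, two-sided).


Step 1: Drop any zero differences (none here) and take |d_i|.
|d| = [8, 1, 7, 3, 6, 4, 4, 4, 3, 6]
Step 2: Midrank |d_i| (ties get averaged ranks).
ranks: |8|->10, |1|->1, |7|->9, |3|->2.5, |6|->7.5, |4|->5, |4|->5, |4|->5, |3|->2.5, |6|->7.5
Step 3: Attach original signs; sum ranks with positive sign and with negative sign.
W+ = 10 + 1 + 2.5 + 5 + 5 + 7.5 = 31
W- = 9 + 7.5 + 5 + 2.5 = 24
(Check: W+ + W- = 55 should equal n(n+1)/2 = 55.)
Step 4: Test statistic W = min(W+, W-) = 24.
Step 5: Ties in |d|, so use the tie-corrected normal approximation.
        E[W] = n(n+1)/4 = 10*11/4 = 27.5.
        Tie groups: |d|=3 (t=2), |d|=4 (t=3), |d|=6 (t=2); sum(t^3 - t) = 36.
        Var[W] = n(n+1)(2n+1)/24 - sum(t^3-t)/48 = 2310/24 - 36/48 = 95.5.
        z = (W - E[W]) / sqrt(Var[W]) = (24 - 27.5) / 9.7724 = -0.3582.
        Two-sided p = 2*Phi(z) = 0.720230.
Step 6: alpha = 0.1. fail to reject H0.

W+ = 31, W- = 24, W = min = 24, p = 0.720230, fail to reject H0.


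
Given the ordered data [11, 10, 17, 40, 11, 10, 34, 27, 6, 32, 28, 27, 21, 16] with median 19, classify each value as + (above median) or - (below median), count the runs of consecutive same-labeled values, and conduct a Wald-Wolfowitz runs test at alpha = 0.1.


Step 1: Compute median = 19; label A = above, B = below.
Labels in order: BBBABBAABAAAAB  (n_A = 7, n_B = 7)
Step 2: Count runs R = 7.
Step 3: Under H0 (random ordering), E[R] = 2*n_A*n_B/(n_A+n_B) + 1 = 2*7*7/14 + 1 = 8.0000.
        Var[R] = 2*n_A*n_B*(2*n_A*n_B - n_A - n_B) / ((n_A+n_B)^2 * (n_A+n_B-1)) = 8232/2548 = 3.2308.
        SD[R] = 1.7974.
Step 4: Continuity-corrected z = (R + 0.5 - E[R]) / SD[R] = (7 + 0.5 - 8.0000) / 1.7974 = -0.2782.
Step 5: Two-sided p-value via normal approximation = 2*(1 - Phi(|z|)) = 0.780879.
Step 6: alpha = 0.1. fail to reject H0.

R = 7, z = -0.2782, p = 0.780879, fail to reject H0.


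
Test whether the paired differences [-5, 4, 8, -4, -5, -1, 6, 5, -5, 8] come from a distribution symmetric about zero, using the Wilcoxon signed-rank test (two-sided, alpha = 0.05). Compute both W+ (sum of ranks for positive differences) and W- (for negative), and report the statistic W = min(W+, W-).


Step 1: Drop any zero differences (none here) and take |d_i|.
|d| = [5, 4, 8, 4, 5, 1, 6, 5, 5, 8]
Step 2: Midrank |d_i| (ties get averaged ranks).
ranks: |5|->5.5, |4|->2.5, |8|->9.5, |4|->2.5, |5|->5.5, |1|->1, |6|->8, |5|->5.5, |5|->5.5, |8|->9.5
Step 3: Attach original signs; sum ranks with positive sign and with negative sign.
W+ = 2.5 + 9.5 + 8 + 5.5 + 9.5 = 35
W- = 5.5 + 2.5 + 5.5 + 1 + 5.5 = 20
(Check: W+ + W- = 55 should equal n(n+1)/2 = 55.)
Step 4: Test statistic W = min(W+, W-) = 20.
Step 5: Ties in |d|, so use the tie-corrected normal approximation.
        E[W] = n(n+1)/4 = 10*11/4 = 27.5.
        Tie groups: |d|=4 (t=2), |d|=5 (t=4), |d|=8 (t=2); sum(t^3 - t) = 72.
        Var[W] = n(n+1)(2n+1)/24 - sum(t^3-t)/48 = 2310/24 - 72/48 = 94.75.
        z = (W - E[W]) / sqrt(Var[W]) = (20 - 27.5) / 9.7340 = -0.7705.
        Two-sided p = 2*Phi(z) = 0.441004.
Step 6: alpha = 0.05. fail to reject H0.

W+ = 35, W- = 20, W = min = 20, p = 0.441004, fail to reject H0.


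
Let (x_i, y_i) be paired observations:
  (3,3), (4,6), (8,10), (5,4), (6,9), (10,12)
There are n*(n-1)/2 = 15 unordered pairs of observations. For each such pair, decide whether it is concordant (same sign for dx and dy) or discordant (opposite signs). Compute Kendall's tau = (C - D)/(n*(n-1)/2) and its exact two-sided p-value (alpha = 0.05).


Step 1: Enumerate the 15 unordered pairs (i,j) with i<j and classify each by sign(x_j-x_i) * sign(y_j-y_i).
  (1,2):dx=+1,dy=+3->C; (1,3):dx=+5,dy=+7->C; (1,4):dx=+2,dy=+1->C; (1,5):dx=+3,dy=+6->C
  (1,6):dx=+7,dy=+9->C; (2,3):dx=+4,dy=+4->C; (2,4):dx=+1,dy=-2->D; (2,5):dx=+2,dy=+3->C
  (2,6):dx=+6,dy=+6->C; (3,4):dx=-3,dy=-6->C; (3,5):dx=-2,dy=-1->C; (3,6):dx=+2,dy=+2->C
  (4,5):dx=+1,dy=+5->C; (4,6):dx=+5,dy=+8->C; (5,6):dx=+4,dy=+3->C
Step 2: C = 14, D = 1, total pairs = 15.
Step 3: tau = (C - D)/(n(n-1)/2) = (14 - 1)/15 = 0.866667.
Step 4: Exact two-sided p-value (enumerate n! = 720 permutations of y under H0): p = 0.016667.
Step 5: alpha = 0.05. reject H0.

tau_b = 0.8667 (C=14, D=1), p = 0.016667, reject H0.


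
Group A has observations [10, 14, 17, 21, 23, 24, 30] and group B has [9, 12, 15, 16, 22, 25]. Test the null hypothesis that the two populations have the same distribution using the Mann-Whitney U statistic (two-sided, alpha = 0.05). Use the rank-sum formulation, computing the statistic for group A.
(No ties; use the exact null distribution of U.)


Step 1: Combine and sort all 13 observations; assign midranks.
sorted (value, group): (9,Y), (10,X), (12,Y), (14,X), (15,Y), (16,Y), (17,X), (21,X), (22,Y), (23,X), (24,X), (25,Y), (30,X)
ranks: 9->1, 10->2, 12->3, 14->4, 15->5, 16->6, 17->7, 21->8, 22->9, 23->10, 24->11, 25->12, 30->13
Step 2: Rank sum for X: R1 = 2 + 4 + 7 + 8 + 10 + 11 + 13 = 55.
Step 3: U_X = R1 - n1(n1+1)/2 = 55 - 7*8/2 = 55 - 28 = 27.
       U_Y = n1*n2 - U_X = 42 - 27 = 15.
Step 4: No ties, so the exact null distribution of U (based on enumerating the C(13,7) = 1716 equally likely rank assignments) gives the two-sided p-value.
Step 5: p-value = 0.445221; compare to alpha = 0.05. fail to reject H0.

U_X = 27, p = 0.445221, fail to reject H0 at alpha = 0.05.


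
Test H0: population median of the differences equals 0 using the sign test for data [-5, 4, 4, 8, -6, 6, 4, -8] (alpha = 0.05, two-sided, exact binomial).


Step 1: Discard zero differences. Original n = 8; n_eff = number of nonzero differences = 8.
Nonzero differences (with sign): -5, +4, +4, +8, -6, +6, +4, -8
Step 2: Count signs: positive = 5, negative = 3.
Step 3: Under H0: P(positive) = 0.5, so the number of positives S ~ Bin(8, 0.5).
Step 4: Two-sided exact p-value = sum of Bin(8,0.5) probabilities at or below the observed probability = 0.726562.
Step 5: alpha = 0.05. fail to reject H0.

n_eff = 8, pos = 5, neg = 3, p = 0.726562, fail to reject H0.


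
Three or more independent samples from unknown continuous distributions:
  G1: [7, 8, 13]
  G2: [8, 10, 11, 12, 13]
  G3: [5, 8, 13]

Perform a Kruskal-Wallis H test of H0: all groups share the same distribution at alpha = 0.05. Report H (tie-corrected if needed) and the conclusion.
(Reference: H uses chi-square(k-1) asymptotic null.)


Step 1: Combine all N = 11 observations and assign midranks.
sorted (value, group, rank): (5,G3,1), (7,G1,2), (8,G1,4), (8,G2,4), (8,G3,4), (10,G2,6), (11,G2,7), (12,G2,8), (13,G1,10), (13,G2,10), (13,G3,10)
Step 2: Sum ranks within each group.
R_1 = 16 (n_1 = 3)
R_2 = 35 (n_2 = 5)
R_3 = 15 (n_3 = 3)
Step 3: H = 12/(N(N+1)) * sum(R_i^2/n_i) - 3(N+1)
     = 12/(11*12) * (16^2/3 + 35^2/5 + 15^2/3) - 3*12
     = 0.090909 * 405.333 - 36
     = 0.848485.
Step 4: Ties present; correction factor C = 1 - 48/(11^3 - 11) = 0.963636. Corrected H = 0.848485 / 0.963636 = 0.880503.
Step 5: Under H0, H ~ chi^2(2); p-value = 0.643874.
Step 6: alpha = 0.05. fail to reject H0.

H = 0.8805, df = 2, p = 0.643874, fail to reject H0.


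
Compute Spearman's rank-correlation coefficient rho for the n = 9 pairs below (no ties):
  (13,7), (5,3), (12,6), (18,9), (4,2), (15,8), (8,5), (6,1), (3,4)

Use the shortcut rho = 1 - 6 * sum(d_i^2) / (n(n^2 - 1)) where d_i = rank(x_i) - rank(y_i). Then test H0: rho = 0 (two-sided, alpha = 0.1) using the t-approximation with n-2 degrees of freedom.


Step 1: Rank x and y separately (midranks; no ties here).
rank(x): 13->7, 5->3, 12->6, 18->9, 4->2, 15->8, 8->5, 6->4, 3->1
rank(y): 7->7, 3->3, 6->6, 9->9, 2->2, 8->8, 5->5, 1->1, 4->4
Step 2: d_i = R_x(i) - R_y(i); compute d_i^2.
  (7-7)^2=0, (3-3)^2=0, (6-6)^2=0, (9-9)^2=0, (2-2)^2=0, (8-8)^2=0, (5-5)^2=0, (4-1)^2=9, (1-4)^2=9
sum(d^2) = 18.
Step 3: rho = 1 - 6*18 / (9*(9^2 - 1)) = 1 - 108/720 = 0.850000.
Step 4: Under H0, t = rho * sqrt((n-2)/(1-rho^2)) = 4.2691 ~ t(7).
Step 5: Two-sided p-value from the t-distribution with 7 df = 0.003705.
Step 6: alpha = 0.1. reject H0.

rho = 0.8500, p = 0.003705, reject H0 at alpha = 0.1.


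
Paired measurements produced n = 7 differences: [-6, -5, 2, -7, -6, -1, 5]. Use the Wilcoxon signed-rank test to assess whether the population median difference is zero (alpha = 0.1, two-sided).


Step 1: Drop any zero differences (none here) and take |d_i|.
|d| = [6, 5, 2, 7, 6, 1, 5]
Step 2: Midrank |d_i| (ties get averaged ranks).
ranks: |6|->5.5, |5|->3.5, |2|->2, |7|->7, |6|->5.5, |1|->1, |5|->3.5
Step 3: Attach original signs; sum ranks with positive sign and with negative sign.
W+ = 2 + 3.5 = 5.5
W- = 5.5 + 3.5 + 7 + 5.5 + 1 = 22.5
(Check: W+ + W- = 28 should equal n(n+1)/2 = 28.)
Step 4: Test statistic W = min(W+, W-) = 5.5.
Step 5: Ties in |d|, so use the tie-corrected normal approximation.
        E[W] = n(n+1)/4 = 7*8/4 = 14.
        Tie groups: |d|=5 (t=2), |d|=6 (t=2); sum(t^3 - t) = 12.
        Var[W] = n(n+1)(2n+1)/24 - sum(t^3-t)/48 = 840/24 - 12/48 = 34.75.
        z = (W - E[W]) / sqrt(Var[W]) = (5.5 - 14) / 5.8949 = -1.4419.
        Two-sided p = 2*Phi(z) = 0.149325.
Step 6: alpha = 0.1. fail to reject H0.

W+ = 5.5, W- = 22.5, W = min = 5.5, p = 0.149325, fail to reject H0.


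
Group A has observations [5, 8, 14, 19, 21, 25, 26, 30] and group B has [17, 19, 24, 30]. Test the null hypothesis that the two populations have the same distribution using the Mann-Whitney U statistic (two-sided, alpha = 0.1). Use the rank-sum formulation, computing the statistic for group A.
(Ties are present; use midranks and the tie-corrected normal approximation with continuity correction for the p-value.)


Step 1: Combine and sort all 12 observations; assign midranks.
sorted (value, group): (5,X), (8,X), (14,X), (17,Y), (19,X), (19,Y), (21,X), (24,Y), (25,X), (26,X), (30,X), (30,Y)
ranks: 5->1, 8->2, 14->3, 17->4, 19->5.5, 19->5.5, 21->7, 24->8, 25->9, 26->10, 30->11.5, 30->11.5
Step 2: Rank sum for X: R1 = 1 + 2 + 3 + 5.5 + 7 + 9 + 10 + 11.5 = 49.
Step 3: U_X = R1 - n1(n1+1)/2 = 49 - 8*9/2 = 49 - 36 = 13.
       U_Y = n1*n2 - U_X = 32 - 13 = 19.
Step 4: Ties are present, so use the tie-corrected normal approximation (with continuity correction) for the p-value.
Step 5: p-value = 0.670038; compare to alpha = 0.1. fail to reject H0.

U_X = 13, p = 0.670038, fail to reject H0 at alpha = 0.1.


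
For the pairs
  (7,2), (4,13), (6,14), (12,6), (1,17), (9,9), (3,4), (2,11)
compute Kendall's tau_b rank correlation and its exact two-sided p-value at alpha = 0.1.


Step 1: Enumerate the 28 unordered pairs (i,j) with i<j and classify each by sign(x_j-x_i) * sign(y_j-y_i).
  (1,2):dx=-3,dy=+11->D; (1,3):dx=-1,dy=+12->D; (1,4):dx=+5,dy=+4->C; (1,5):dx=-6,dy=+15->D
  (1,6):dx=+2,dy=+7->C; (1,7):dx=-4,dy=+2->D; (1,8):dx=-5,dy=+9->D; (2,3):dx=+2,dy=+1->C
  (2,4):dx=+8,dy=-7->D; (2,5):dx=-3,dy=+4->D; (2,6):dx=+5,dy=-4->D; (2,7):dx=-1,dy=-9->C
  (2,8):dx=-2,dy=-2->C; (3,4):dx=+6,dy=-8->D; (3,5):dx=-5,dy=+3->D; (3,6):dx=+3,dy=-5->D
  (3,7):dx=-3,dy=-10->C; (3,8):dx=-4,dy=-3->C; (4,5):dx=-11,dy=+11->D; (4,6):dx=-3,dy=+3->D
  (4,7):dx=-9,dy=-2->C; (4,8):dx=-10,dy=+5->D; (5,6):dx=+8,dy=-8->D; (5,7):dx=+2,dy=-13->D
  (5,8):dx=+1,dy=-6->D; (6,7):dx=-6,dy=-5->C; (6,8):dx=-7,dy=+2->D; (7,8):dx=-1,dy=+7->D
Step 2: C = 9, D = 19, total pairs = 28.
Step 3: tau = (C - D)/(n(n-1)/2) = (9 - 19)/28 = -0.357143.
Step 4: Exact two-sided p-value (enumerate n! = 40320 permutations of y under H0): p = 0.275099.
Step 5: alpha = 0.1. fail to reject H0.

tau_b = -0.3571 (C=9, D=19), p = 0.275099, fail to reject H0.


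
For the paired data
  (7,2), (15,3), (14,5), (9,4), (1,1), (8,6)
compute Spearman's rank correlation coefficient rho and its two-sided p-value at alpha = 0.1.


Step 1: Rank x and y separately (midranks; no ties here).
rank(x): 7->2, 15->6, 14->5, 9->4, 1->1, 8->3
rank(y): 2->2, 3->3, 5->5, 4->4, 1->1, 6->6
Step 2: d_i = R_x(i) - R_y(i); compute d_i^2.
  (2-2)^2=0, (6-3)^2=9, (5-5)^2=0, (4-4)^2=0, (1-1)^2=0, (3-6)^2=9
sum(d^2) = 18.
Step 3: rho = 1 - 6*18 / (6*(6^2 - 1)) = 1 - 108/210 = 0.485714.
Step 4: Under H0, t = rho * sqrt((n-2)/(1-rho^2)) = 1.1113 ~ t(4).
Step 5: Two-sided p-value from the t-distribution with 4 df = 0.328723.
Step 6: alpha = 0.1. fail to reject H0.

rho = 0.4857, p = 0.328723, fail to reject H0 at alpha = 0.1.


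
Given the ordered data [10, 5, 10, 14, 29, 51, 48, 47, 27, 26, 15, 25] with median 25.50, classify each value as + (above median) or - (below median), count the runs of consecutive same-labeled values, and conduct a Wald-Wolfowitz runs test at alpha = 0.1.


Step 1: Compute median = 25.50; label A = above, B = below.
Labels in order: BBBBAAAAAABB  (n_A = 6, n_B = 6)
Step 2: Count runs R = 3.
Step 3: Under H0 (random ordering), E[R] = 2*n_A*n_B/(n_A+n_B) + 1 = 2*6*6/12 + 1 = 7.0000.
        Var[R] = 2*n_A*n_B*(2*n_A*n_B - n_A - n_B) / ((n_A+n_B)^2 * (n_A+n_B-1)) = 4320/1584 = 2.7273.
        SD[R] = 1.6514.
Step 4: Continuity-corrected z = (R + 0.5 - E[R]) / SD[R] = (3 + 0.5 - 7.0000) / 1.6514 = -2.1194.
Step 5: Two-sided p-value via normal approximation = 2*(1 - Phi(|z|)) = 0.034060.
Step 6: alpha = 0.1. reject H0.

R = 3, z = -2.1194, p = 0.034060, reject H0.


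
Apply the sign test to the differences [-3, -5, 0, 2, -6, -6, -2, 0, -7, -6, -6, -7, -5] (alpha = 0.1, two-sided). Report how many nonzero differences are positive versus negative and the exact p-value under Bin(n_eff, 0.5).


Step 1: Discard zero differences. Original n = 13; n_eff = number of nonzero differences = 11.
Nonzero differences (with sign): -3, -5, +2, -6, -6, -2, -7, -6, -6, -7, -5
Step 2: Count signs: positive = 1, negative = 10.
Step 3: Under H0: P(positive) = 0.5, so the number of positives S ~ Bin(11, 0.5).
Step 4: Two-sided exact p-value = sum of Bin(11,0.5) probabilities at or below the observed probability = 0.011719.
Step 5: alpha = 0.1. reject H0.

n_eff = 11, pos = 1, neg = 10, p = 0.011719, reject H0.


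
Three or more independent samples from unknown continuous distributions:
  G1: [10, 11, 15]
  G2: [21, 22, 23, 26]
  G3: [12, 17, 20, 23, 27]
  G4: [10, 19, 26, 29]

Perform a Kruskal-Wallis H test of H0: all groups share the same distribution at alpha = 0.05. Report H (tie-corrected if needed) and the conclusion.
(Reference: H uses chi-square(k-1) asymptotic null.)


Step 1: Combine all N = 16 observations and assign midranks.
sorted (value, group, rank): (10,G1,1.5), (10,G4,1.5), (11,G1,3), (12,G3,4), (15,G1,5), (17,G3,6), (19,G4,7), (20,G3,8), (21,G2,9), (22,G2,10), (23,G2,11.5), (23,G3,11.5), (26,G2,13.5), (26,G4,13.5), (27,G3,15), (29,G4,16)
Step 2: Sum ranks within each group.
R_1 = 9.5 (n_1 = 3)
R_2 = 44 (n_2 = 4)
R_3 = 44.5 (n_3 = 5)
R_4 = 38 (n_4 = 4)
Step 3: H = 12/(N(N+1)) * sum(R_i^2/n_i) - 3(N+1)
     = 12/(16*17) * (9.5^2/3 + 44^2/4 + 44.5^2/5 + 38^2/4) - 3*17
     = 0.044118 * 1271.13 - 51
     = 5.079412.
Step 4: Ties present; correction factor C = 1 - 18/(16^3 - 16) = 0.995588. Corrected H = 5.079412 / 0.995588 = 5.101920.
Step 5: Under H0, H ~ chi^2(3); p-value = 0.164484.
Step 6: alpha = 0.05. fail to reject H0.

H = 5.1019, df = 3, p = 0.164484, fail to reject H0.


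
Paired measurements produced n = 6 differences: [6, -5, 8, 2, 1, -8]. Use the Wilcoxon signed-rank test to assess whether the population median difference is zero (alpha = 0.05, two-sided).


Step 1: Drop any zero differences (none here) and take |d_i|.
|d| = [6, 5, 8, 2, 1, 8]
Step 2: Midrank |d_i| (ties get averaged ranks).
ranks: |6|->4, |5|->3, |8|->5.5, |2|->2, |1|->1, |8|->5.5
Step 3: Attach original signs; sum ranks with positive sign and with negative sign.
W+ = 4 + 5.5 + 2 + 1 = 12.5
W- = 3 + 5.5 = 8.5
(Check: W+ + W- = 21 should equal n(n+1)/2 = 21.)
Step 4: Test statistic W = min(W+, W-) = 8.5.
Step 5: Ties in |d|, so use the tie-corrected normal approximation.
        E[W] = n(n+1)/4 = 6*7/4 = 10.5.
        Tie groups: |d|=8 (t=2); sum(t^3 - t) = 6.
        Var[W] = n(n+1)(2n+1)/24 - sum(t^3-t)/48 = 546/24 - 6/48 = 22.625.
        z = (W - E[W]) / sqrt(Var[W]) = (8.5 - 10.5) / 4.7566 = -0.4205.
        Two-sided p = 2*Phi(z) = 0.674142.
Step 6: alpha = 0.05. fail to reject H0.

W+ = 12.5, W- = 8.5, W = min = 8.5, p = 0.674142, fail to reject H0.


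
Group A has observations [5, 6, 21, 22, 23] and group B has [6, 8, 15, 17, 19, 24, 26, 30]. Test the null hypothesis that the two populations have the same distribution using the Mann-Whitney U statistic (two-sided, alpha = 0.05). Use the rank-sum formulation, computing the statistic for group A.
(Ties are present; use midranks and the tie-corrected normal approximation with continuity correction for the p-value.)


Step 1: Combine and sort all 13 observations; assign midranks.
sorted (value, group): (5,X), (6,X), (6,Y), (8,Y), (15,Y), (17,Y), (19,Y), (21,X), (22,X), (23,X), (24,Y), (26,Y), (30,Y)
ranks: 5->1, 6->2.5, 6->2.5, 8->4, 15->5, 17->6, 19->7, 21->8, 22->9, 23->10, 24->11, 26->12, 30->13
Step 2: Rank sum for X: R1 = 1 + 2.5 + 8 + 9 + 10 = 30.5.
Step 3: U_X = R1 - n1(n1+1)/2 = 30.5 - 5*6/2 = 30.5 - 15 = 15.5.
       U_Y = n1*n2 - U_X = 40 - 15.5 = 24.5.
Step 4: Ties are present, so use the tie-corrected normal approximation (with continuity correction) for the p-value.
Step 5: p-value = 0.557643; compare to alpha = 0.05. fail to reject H0.

U_X = 15.5, p = 0.557643, fail to reject H0 at alpha = 0.05.


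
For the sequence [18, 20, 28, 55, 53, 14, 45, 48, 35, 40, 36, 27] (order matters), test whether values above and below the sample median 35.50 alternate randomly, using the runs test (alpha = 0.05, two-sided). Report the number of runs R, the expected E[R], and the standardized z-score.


Step 1: Compute median = 35.50; label A = above, B = below.
Labels in order: BBBAABAABAAB  (n_A = 6, n_B = 6)
Step 2: Count runs R = 7.
Step 3: Under H0 (random ordering), E[R] = 2*n_A*n_B/(n_A+n_B) + 1 = 2*6*6/12 + 1 = 7.0000.
        Var[R] = 2*n_A*n_B*(2*n_A*n_B - n_A - n_B) / ((n_A+n_B)^2 * (n_A+n_B-1)) = 4320/1584 = 2.7273.
        SD[R] = 1.6514.
Step 4: R = E[R], so z = 0 with no continuity correction.
Step 5: Two-sided p-value via normal approximation = 2*(1 - Phi(|z|)) = 1.000000.
Step 6: alpha = 0.05. fail to reject H0.

R = 7, z = 0.0000, p = 1.000000, fail to reject H0.


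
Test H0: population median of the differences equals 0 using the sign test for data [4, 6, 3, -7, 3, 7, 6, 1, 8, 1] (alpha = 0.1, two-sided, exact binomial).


Step 1: Discard zero differences. Original n = 10; n_eff = number of nonzero differences = 10.
Nonzero differences (with sign): +4, +6, +3, -7, +3, +7, +6, +1, +8, +1
Step 2: Count signs: positive = 9, negative = 1.
Step 3: Under H0: P(positive) = 0.5, so the number of positives S ~ Bin(10, 0.5).
Step 4: Two-sided exact p-value = sum of Bin(10,0.5) probabilities at or below the observed probability = 0.021484.
Step 5: alpha = 0.1. reject H0.

n_eff = 10, pos = 9, neg = 1, p = 0.021484, reject H0.


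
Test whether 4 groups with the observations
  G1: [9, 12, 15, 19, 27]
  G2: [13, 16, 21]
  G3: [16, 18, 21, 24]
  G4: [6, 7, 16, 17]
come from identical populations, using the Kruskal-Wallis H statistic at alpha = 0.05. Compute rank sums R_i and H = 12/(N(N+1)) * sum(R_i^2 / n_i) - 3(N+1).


Step 1: Combine all N = 16 observations and assign midranks.
sorted (value, group, rank): (6,G4,1), (7,G4,2), (9,G1,3), (12,G1,4), (13,G2,5), (15,G1,6), (16,G2,8), (16,G3,8), (16,G4,8), (17,G4,10), (18,G3,11), (19,G1,12), (21,G2,13.5), (21,G3,13.5), (24,G3,15), (27,G1,16)
Step 2: Sum ranks within each group.
R_1 = 41 (n_1 = 5)
R_2 = 26.5 (n_2 = 3)
R_3 = 47.5 (n_3 = 4)
R_4 = 21 (n_4 = 4)
Step 3: H = 12/(N(N+1)) * sum(R_i^2/n_i) - 3(N+1)
     = 12/(16*17) * (41^2/5 + 26.5^2/3 + 47.5^2/4 + 21^2/4) - 3*17
     = 0.044118 * 1244.6 - 51
     = 3.908640.
Step 4: Ties present; correction factor C = 1 - 30/(16^3 - 16) = 0.992647. Corrected H = 3.908640 / 0.992647 = 3.937593.
Step 5: Under H0, H ~ chi^2(3); p-value = 0.268282.
Step 6: alpha = 0.05. fail to reject H0.

H = 3.9376, df = 3, p = 0.268282, fail to reject H0.


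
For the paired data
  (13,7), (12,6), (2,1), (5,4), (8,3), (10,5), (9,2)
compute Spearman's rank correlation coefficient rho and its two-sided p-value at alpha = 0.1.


Step 1: Rank x and y separately (midranks; no ties here).
rank(x): 13->7, 12->6, 2->1, 5->2, 8->3, 10->5, 9->4
rank(y): 7->7, 6->6, 1->1, 4->4, 3->3, 5->5, 2->2
Step 2: d_i = R_x(i) - R_y(i); compute d_i^2.
  (7-7)^2=0, (6-6)^2=0, (1-1)^2=0, (2-4)^2=4, (3-3)^2=0, (5-5)^2=0, (4-2)^2=4
sum(d^2) = 8.
Step 3: rho = 1 - 6*8 / (7*(7^2 - 1)) = 1 - 48/336 = 0.857143.
Step 4: Under H0, t = rho * sqrt((n-2)/(1-rho^2)) = 3.7210 ~ t(5).
Step 5: Two-sided p-value from the t-distribution with 5 df = 0.013697.
Step 6: alpha = 0.1. reject H0.

rho = 0.8571, p = 0.013697, reject H0 at alpha = 0.1.
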